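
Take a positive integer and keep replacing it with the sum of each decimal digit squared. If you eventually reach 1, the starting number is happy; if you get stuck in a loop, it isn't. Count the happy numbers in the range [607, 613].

1

607: 607 → 85 → 89 → 145 → 42 → 20 → 4 → 16 → 37 → 58 → 89  (repeats 89)
608: 608 → 100 → 1  (reaches 1)
609: 609 → 117 → 51 → 26 → 40 → 16 → 37 → 58 → 89 → 145 → 42 → 20 → 4 → 16  (repeats 16)
610: 610 → 37 → 58 → 89 → 145 → 42 → 20 → 4 → 16 → 37  (repeats 37)
611: 611 → 38 → 73 → 58 → 89 → 145 → 42 → 20 → 4 → 16 → 37 → 58  (repeats 58)
612: 612 → 41 → 17 → 50 → 25 → 29 → 85 → 89 → 145 → 42 → 20 → 4 → 16 → 37 → 58 → 89  (repeats 89)
613: 613 → 46 → 52 → 29 → 85 → 89 → 145 → 42 → 20 → 4 → 16 → 37 → 58 → 89  (repeats 89)
happy: 608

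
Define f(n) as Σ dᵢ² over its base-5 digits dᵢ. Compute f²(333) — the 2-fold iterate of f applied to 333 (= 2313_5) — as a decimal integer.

25

333 = (2,3,1,3)_5 → 2² + 3² + 1² + 3² = 4 + 9 + 1 + 9 = 23
23 = (4,3)_5 → 4² + 3² = 16 + 9 = 25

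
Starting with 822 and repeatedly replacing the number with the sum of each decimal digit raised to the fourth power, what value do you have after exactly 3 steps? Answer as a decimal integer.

822 → 8⁴ + 2⁴ + 2⁴ = 4128
4128 → 4⁴ + 1⁴ + 2⁴ + 8⁴ = 4369
4369 → 4⁴ + 3⁴ + 6⁴ + 9⁴ = 8194

8194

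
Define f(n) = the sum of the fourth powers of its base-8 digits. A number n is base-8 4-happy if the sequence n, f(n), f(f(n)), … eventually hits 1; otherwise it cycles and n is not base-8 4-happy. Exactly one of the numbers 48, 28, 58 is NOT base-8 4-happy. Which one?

48: 48 → 1296 → 288 → 512 → 1  — reaches 1 (base-8 4-happy)
28: 28 → 337 → 642 → 33 → 257 → 257  — repeats 257 (not base-8 4-happy)
58: 58 → 2417 → 2178 → 288 → 512 → 1  — reaches 1 (base-8 4-happy)

28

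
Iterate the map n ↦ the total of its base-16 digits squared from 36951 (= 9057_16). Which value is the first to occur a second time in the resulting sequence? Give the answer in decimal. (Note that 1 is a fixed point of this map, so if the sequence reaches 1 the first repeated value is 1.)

169

36951 = (9,0,5,7)_16 → 9² + 0² + 5² + 7² = 81 + 0 + 25 + 49 = 155
155 = (9,11)_16 → 9² + 11² = 81 + 121 = 202
202 = (12,10)_16 → 12² + 10² = 144 + 100 = 244
244 = (15,4)_16 → 15² + 4² = 225 + 16 = 241
241 = (15,1)_16 → 15² + 1² = 225 + 1 = 226
226 = (14,2)_16 → 14² + 2² = 196 + 4 = 200
200 = (12,8)_16 → 12² + 8² = 144 + 64 = 208
208 = (13,0)_16 → 13² + 0² = 169 + 0 = 169
169 = (10,9)_16 → 10² + 9² = 100 + 81 = 181
181 = (11,5)_16 → 11² + 5² = 121 + 25 = 146
146 = (9,2)_16 → 9² + 2² = 81 + 4 = 85
85 = (5,5)_16 → 5² + 5² = 25 + 25 = 50
50 = (3,2)_16 → 3² + 2² = 9 + 4 = 13
13 = (13)_16 → 13² = 169  — 169 already appeared earlier.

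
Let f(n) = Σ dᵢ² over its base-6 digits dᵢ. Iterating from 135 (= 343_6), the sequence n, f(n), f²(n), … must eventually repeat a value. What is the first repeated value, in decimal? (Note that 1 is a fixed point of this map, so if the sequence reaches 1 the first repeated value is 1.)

135 = (3,4,3)_6 → 3² + 4² + 3² = 9 + 16 + 9 = 34
34 = (5,4)_6 → 5² + 4² = 25 + 16 = 41
41 = (1,0,5)_6 → 1² + 0² + 5² = 1 + 0 + 25 = 26
26 = (4,2)_6 → 4² + 2² = 16 + 4 = 20
20 = (3,2)_6 → 3² + 2² = 9 + 4 = 13
13 = (2,1)_6 → 2² + 1² = 4 + 1 = 5
5 = (5)_6 → 5² = 25
25 = (4,1)_6 → 4² + 1² = 16 + 1 = 17
17 = (2,5)_6 → 2² + 5² = 4 + 25 = 29
29 = (4,5)_6 → 4² + 5² = 16 + 25 = 41  — 41 already appeared earlier.

41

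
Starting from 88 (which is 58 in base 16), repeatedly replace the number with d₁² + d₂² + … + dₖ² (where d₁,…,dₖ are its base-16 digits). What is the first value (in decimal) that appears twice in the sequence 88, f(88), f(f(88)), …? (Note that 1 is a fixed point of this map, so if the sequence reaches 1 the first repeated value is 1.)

1

88 = (5,8)_16 → 5² + 8² = 25 + 64 = 89
89 = (5,9)_16 → 5² + 9² = 25 + 81 = 106
106 = (6,10)_16 → 6² + 10² = 36 + 100 = 136
136 = (8,8)_16 → 8² + 8² = 64 + 64 = 128
128 = (8,0)_16 → 8² + 0² = 64 + 0 = 64
64 = (4,0)_16 → 4² + 0² = 16 + 0 = 16
16 = (1,0)_16 → 1² + 0² = 1 + 0 = 1  — reached the fixed point 1.
1 → 1, so 1 is the first repeated value.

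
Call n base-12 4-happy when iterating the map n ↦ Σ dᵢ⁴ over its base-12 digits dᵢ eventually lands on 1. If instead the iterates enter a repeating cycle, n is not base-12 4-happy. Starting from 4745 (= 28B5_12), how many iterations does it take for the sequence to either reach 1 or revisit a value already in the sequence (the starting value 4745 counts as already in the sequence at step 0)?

4745 = (2,8,11,5)_12 → 19378
19378 = (11,2,6,10)_12 → 25953
25953 = (1,3,0,2,9)_12 → 6659
6659 = (3,10,2,11)_12 → 24738
24738 = (1,2,3,9,6)_12 → 7955
7955 = (4,7,2,11)_12 → 17314
17314 = (10,0,2,10)_12 → 20016
20016 = (11,7,0,0)_12 → 17042
17042 = (9,10,4,2)_12 → 16833
16833 = (9,8,10,9)_12 → 27218
27218 = (1,3,9,0,2)_12 → 6659  — 6659 repeats.
That took 11 steps.

11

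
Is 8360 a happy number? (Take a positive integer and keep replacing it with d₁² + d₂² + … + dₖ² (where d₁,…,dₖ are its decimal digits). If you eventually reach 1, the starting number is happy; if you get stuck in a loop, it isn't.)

8360 → 109
109 → 82
82 → 68
68 → 100
100 → 1  — reached 1.

happy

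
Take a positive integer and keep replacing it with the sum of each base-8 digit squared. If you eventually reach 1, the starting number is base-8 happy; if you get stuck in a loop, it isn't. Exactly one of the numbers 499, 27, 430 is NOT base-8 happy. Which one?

499

499: 499 → 94 → 46 → 61 → 74 → 6 → 36 → 32 → 16 → 4 → 16  — repeats 16 (not base-8 happy)
27: 27 → 18 → 8 → 1  — reaches 1 (base-8 happy)
430: 430 → 97 → 18 → 8 → 1  — reaches 1 (base-8 happy)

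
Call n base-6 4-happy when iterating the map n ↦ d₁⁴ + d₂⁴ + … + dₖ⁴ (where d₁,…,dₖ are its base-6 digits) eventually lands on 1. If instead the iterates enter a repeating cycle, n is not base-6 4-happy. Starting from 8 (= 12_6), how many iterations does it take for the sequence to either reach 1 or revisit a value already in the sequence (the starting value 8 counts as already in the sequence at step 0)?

12

8 = (1,2)_6 → 1⁴ + 2⁴ = 1 + 16 = 17
17 = (2,5)_6 → 2⁴ + 5⁴ = 16 + 625 = 641
641 = (2,5,4,5)_6 → 2⁴ + 5⁴ + 4⁴ + 5⁴ = 16 + 625 + 256 + 625 = 1522
1522 = (1,1,0,1,4)_6 → 1⁴ + 1⁴ + 0⁴ + 1⁴ + 4⁴ = 1 + 1 + 0 + 1 + 256 = 259
259 = (1,1,1,1)_6 → 1⁴ + 1⁴ + 1⁴ + 1⁴ = 1 + 1 + 1 + 1 = 4
4 = (4)_6 → 4⁴ = 256
256 = (1,1,0,4)_6 → 1⁴ + 1⁴ + 0⁴ + 4⁴ = 1 + 1 + 0 + 256 = 258
258 = (1,1,1,0)_6 → 1⁴ + 1⁴ + 1⁴ + 0⁴ = 1 + 1 + 1 + 0 = 3
3 = (3)_6 → 3⁴ = 81
81 = (2,1,3)_6 → 2⁴ + 1⁴ + 3⁴ = 16 + 1 + 81 = 98
98 = (2,4,2)_6 → 2⁴ + 4⁴ + 2⁴ = 16 + 256 + 16 = 288
288 = (1,2,0,0)_6 → 1⁴ + 2⁴ + 0⁴ + 0⁴ = 1 + 16 + 0 + 0 = 17  — 17 repeats.
That took 12 steps.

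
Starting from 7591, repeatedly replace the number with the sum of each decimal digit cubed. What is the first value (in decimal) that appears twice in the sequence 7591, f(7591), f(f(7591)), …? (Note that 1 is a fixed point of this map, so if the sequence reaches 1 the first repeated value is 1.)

7591 → 1198
1198 → 1243
1243 → 100
100 → 1  — reached the fixed point 1.
1 → 1, so 1 is the first repeated value.

1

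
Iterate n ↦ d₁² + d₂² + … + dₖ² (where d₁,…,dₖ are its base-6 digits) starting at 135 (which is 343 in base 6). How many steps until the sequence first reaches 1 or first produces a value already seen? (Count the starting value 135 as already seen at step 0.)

135 = (3,4,3)_6 → 3² + 4² + 3² = 9 + 16 + 9 = 34
34 = (5,4)_6 → 5² + 4² = 25 + 16 = 41
41 = (1,0,5)_6 → 1² + 0² + 5² = 1 + 0 + 25 = 26
26 = (4,2)_6 → 4² + 2² = 16 + 4 = 20
20 = (3,2)_6 → 3² + 2² = 9 + 4 = 13
13 = (2,1)_6 → 2² + 1² = 4 + 1 = 5
5 = (5)_6 → 5² = 25
25 = (4,1)_6 → 4² + 1² = 16 + 1 = 17
17 = (2,5)_6 → 2² + 5² = 4 + 25 = 29
29 = (4,5)_6 → 4² + 5² = 16 + 25 = 41  — 41 repeats.
That took 10 steps.

10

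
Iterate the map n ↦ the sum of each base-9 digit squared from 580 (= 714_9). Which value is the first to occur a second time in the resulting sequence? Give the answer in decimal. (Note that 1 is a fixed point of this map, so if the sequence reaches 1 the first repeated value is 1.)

74

580 = (7,1,4)_9 → 7² + 1² + 4² = 49 + 1 + 16 = 66
66 = (7,3)_9 → 7² + 3² = 49 + 9 = 58
58 = (6,4)_9 → 6² + 4² = 36 + 16 = 52
52 = (5,7)_9 → 5² + 7² = 25 + 49 = 74
74 = (8,2)_9 → 8² + 2² = 64 + 4 = 68
68 = (7,5)_9 → 7² + 5² = 49 + 25 = 74  — 74 already appeared earlier.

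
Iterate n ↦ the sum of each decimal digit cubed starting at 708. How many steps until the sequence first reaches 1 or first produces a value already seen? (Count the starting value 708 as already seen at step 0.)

9

708 → 855
855 → 762
762 → 567
567 → 684
684 → 792
792 → 1080
1080 → 513
513 → 153
153 → 153  — 153 repeats.
That took 9 steps.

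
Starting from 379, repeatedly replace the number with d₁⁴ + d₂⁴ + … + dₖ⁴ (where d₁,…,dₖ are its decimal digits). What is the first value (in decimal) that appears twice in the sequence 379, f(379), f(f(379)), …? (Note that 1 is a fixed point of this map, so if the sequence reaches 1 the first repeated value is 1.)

379 → 3⁴ + 7⁴ + 9⁴ = 9043
9043 → 9⁴ + 0⁴ + 4⁴ + 3⁴ = 6898
6898 → 6⁴ + 8⁴ + 9⁴ + 8⁴ = 16049
16049 → 1⁴ + 6⁴ + 0⁴ + 4⁴ + 9⁴ = 8114
8114 → 8⁴ + 1⁴ + 1⁴ + 4⁴ = 4354
4354 → 4⁴ + 3⁴ + 5⁴ + 4⁴ = 1218
1218 → 1⁴ + 2⁴ + 1⁴ + 8⁴ = 4114
4114 → 4⁴ + 1⁴ + 1⁴ + 4⁴ = 514
514 → 5⁴ + 1⁴ + 4⁴ = 882
882 → 8⁴ + 8⁴ + 2⁴ = 8208
8208 → 8⁴ + 2⁴ + 0⁴ + 8⁴ = 8208  — 8208 already appeared earlier.

8208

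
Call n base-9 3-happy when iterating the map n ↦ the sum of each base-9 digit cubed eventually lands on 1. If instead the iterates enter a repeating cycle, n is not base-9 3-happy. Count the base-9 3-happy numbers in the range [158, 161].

158: 158 → 638 → 1198 → 470 → 476 → 980 → 540 → 432 → 152 → 856 → 128 → 134 → 638  — not base-9 3-happy
159: 159 → 729 → 1  — base-9 3-happy
160: 160 → 856 → 128 → 134 → 638 → 1198 → 470 → 476 → 980 → 540 → 432 → 152 → 856  — not base-9 3-happy
161: 161 → 1025 → 665 → 1025  — not base-9 3-happy
base-9 3-happy: 159

1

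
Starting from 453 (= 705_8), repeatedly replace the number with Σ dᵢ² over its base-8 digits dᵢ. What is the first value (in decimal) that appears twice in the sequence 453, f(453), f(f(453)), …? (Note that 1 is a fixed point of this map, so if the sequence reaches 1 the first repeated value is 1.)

16

453 = (7,0,5)_8 → 7² + 0² + 5² = 74
74 = (1,1,2)_8 → 1² + 1² + 2² = 6
6 = (6)_8 → 6² = 36
36 = (4,4)_8 → 4² + 4² = 32
32 = (4,0)_8 → 4² + 0² = 16
16 = (2,0)_8 → 2² + 0² = 4
4 = (4)_8 → 4² = 16  — 16 already appeared earlier.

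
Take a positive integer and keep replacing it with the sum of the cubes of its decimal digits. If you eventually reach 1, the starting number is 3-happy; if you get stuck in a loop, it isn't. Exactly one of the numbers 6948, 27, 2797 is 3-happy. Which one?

2797

6948: 6948 → 1521 → 135 → 153 → 153  — repeats 153 (not 3-happy)
27: 27 → 351 → 153 → 153  — repeats 153 (not 3-happy)
2797: 2797 → 1423 → 100 → 1  — reaches 1 (3-happy)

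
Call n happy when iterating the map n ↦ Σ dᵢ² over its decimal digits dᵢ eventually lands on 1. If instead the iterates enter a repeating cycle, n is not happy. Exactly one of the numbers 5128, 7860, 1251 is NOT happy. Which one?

7860

5128: 5128 → 94 → 97 → 130 → 10 → 1  — reaches 1 (happy)
7860: 7860 → 149 → 98 → 145 → 42 → 20 → 4 → 16 → 37 → 58 → 89 → 145  — repeats 145 (not happy)
1251: 1251 → 31 → 10 → 1  — reaches 1 (happy)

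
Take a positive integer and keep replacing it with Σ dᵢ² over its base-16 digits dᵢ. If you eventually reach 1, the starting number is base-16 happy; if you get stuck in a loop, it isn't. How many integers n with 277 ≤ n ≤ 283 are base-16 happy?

4

277: 277 → 27 → 122 → 149 → 106 → 136 → 128 → 64 → 16 → 1  (reaches 1)
278: 278 → 38 → 40 → 68 → 32 → 4 → 16 → 1  (reaches 1)
279: 279 → 51 → 18 → 5 → 25 → 82 → 29 → 170 → 200 → 208 → 169 → 181 → 146 → 85 → 50 → 13 → 169  (repeats 169)
280: 280 → 66 → 20 → 17 → 2 → 4 → 16 → 1  (reaches 1)
281: 281 → 83 → 34 → 8 → 64 → 16 → 1  (reaches 1)
282: 282 → 102 → 72 → 80 → 25 → 82 → 29 → 170 → 200 → 208 → 169 → 181 → 146 → 85 → 50 → 13 → 169  (repeats 169)
283: 283 → 123 → 170 → 200 → 208 → 169 → 181 → 146 → 85 → 50 → 13 → 169  (repeats 169)
base-16 happy: 277, 278, 280, 281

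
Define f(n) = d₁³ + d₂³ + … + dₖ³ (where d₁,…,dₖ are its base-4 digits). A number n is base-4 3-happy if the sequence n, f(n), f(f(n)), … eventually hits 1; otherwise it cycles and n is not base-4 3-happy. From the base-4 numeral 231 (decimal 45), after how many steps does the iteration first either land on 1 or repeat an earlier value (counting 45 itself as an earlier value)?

3

45 = (2,3,1)_4 → 2³ + 3³ + 1³ = 8 + 27 + 1 = 36
36 = (2,1,0)_4 → 2³ + 1³ + 0³ = 8 + 1 + 0 = 9
9 = (2,1)_4 → 2³ + 1³ = 8 + 1 = 9  — 9 repeats.
That took 3 steps.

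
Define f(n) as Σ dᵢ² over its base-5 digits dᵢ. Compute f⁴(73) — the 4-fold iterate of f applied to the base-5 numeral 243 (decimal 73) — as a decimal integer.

13

73 = (2,4,3)_5 → 2² + 4² + 3² = 4 + 16 + 9 = 29
29 = (1,0,4)_5 → 1² + 0² + 4² = 1 + 0 + 16 = 17
17 = (3,2)_5 → 3² + 2² = 9 + 4 = 13
13 = (2,3)_5 → 2² + 3² = 4 + 9 = 13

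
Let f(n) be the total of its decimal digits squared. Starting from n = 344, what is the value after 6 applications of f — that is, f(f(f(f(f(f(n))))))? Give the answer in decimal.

344 → 3² + 4² + 4² = 41
41 → 4² + 1² = 17
17 → 1² + 7² = 50
50 → 5² + 0² = 25
25 → 2² + 5² = 29
29 → 2² + 9² = 85

85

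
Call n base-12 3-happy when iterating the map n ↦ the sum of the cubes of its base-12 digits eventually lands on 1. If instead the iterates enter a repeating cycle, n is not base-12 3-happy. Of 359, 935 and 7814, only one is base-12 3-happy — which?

7814

359: 359 → 1464 → 1008 → 343 → 415 → 1351 → 1136 → 1855 → 1344 → 793 → 342 → 288 → 8 → 512 → 755 → 1464  — repeats 1464 (not base-12 3-happy)
935: 935 → 1672 → 1738 → 1001 → 1672  — repeats 1672 (not base-12 3-happy)
7814: 7814 → 315 → 43 → 370 → 1224 → 728 → 637 → 190 → 1028 → 856 → 1520 → 1728 → 1  — reaches 1 (base-12 3-happy)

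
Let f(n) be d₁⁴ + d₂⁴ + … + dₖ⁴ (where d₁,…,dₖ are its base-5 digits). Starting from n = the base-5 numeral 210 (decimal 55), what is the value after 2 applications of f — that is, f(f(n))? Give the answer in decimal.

97

55 = (2,1,0)_5 → 17
17 = (3,2)_5 → 97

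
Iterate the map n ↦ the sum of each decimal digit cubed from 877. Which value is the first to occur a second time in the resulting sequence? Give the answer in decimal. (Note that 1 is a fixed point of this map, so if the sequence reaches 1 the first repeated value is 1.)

877 → 8³ + 7³ + 7³ = 512 + 343 + 343 = 1198
1198 → 1³ + 1³ + 9³ + 8³ = 1 + 1 + 729 + 512 = 1243
1243 → 1³ + 2³ + 4³ + 3³ = 1 + 8 + 64 + 27 = 100
100 → 1³ + 0³ + 0³ = 1 + 0 + 0 = 1  — reached the fixed point 1.
1 → 1, so 1 is the first repeated value.

1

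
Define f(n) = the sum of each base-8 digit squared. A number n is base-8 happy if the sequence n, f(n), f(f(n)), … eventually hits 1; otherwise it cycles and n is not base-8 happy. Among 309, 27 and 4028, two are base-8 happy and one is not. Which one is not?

4028

309: 309 → 77 → 27 → 18 → 8 → 1  — reaches 1 (base-8 happy)
27: 27 → 18 → 8 → 1  — reaches 1 (base-8 happy)
4028: 4028 → 150 → 44 → 41 → 26 → 13 → 26  — repeats 26 (not base-8 happy)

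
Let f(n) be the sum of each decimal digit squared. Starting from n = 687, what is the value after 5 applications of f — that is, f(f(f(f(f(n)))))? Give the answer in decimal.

687 → 6² + 8² + 7² = 36 + 64 + 49 = 149
149 → 1² + 4² + 9² = 1 + 16 + 81 = 98
98 → 9² + 8² = 81 + 64 = 145
145 → 1² + 4² + 5² = 1 + 16 + 25 = 42
42 → 4² + 2² = 16 + 4 = 20

20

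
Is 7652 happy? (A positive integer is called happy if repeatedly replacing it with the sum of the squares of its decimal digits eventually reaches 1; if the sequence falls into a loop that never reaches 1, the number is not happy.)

not happy

7652 → 114
114 → 18
18 → 65
65 → 61
61 → 37
37 → 58
58 → 89
89 → 145
145 → 42
42 → 20
20 → 4
4 → 16
16 → 37  — 37 already seen; the sequence cycles without reaching 1.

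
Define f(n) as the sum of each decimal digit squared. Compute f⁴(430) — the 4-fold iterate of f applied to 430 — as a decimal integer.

430 → 4² + 3² + 0² = 25
25 → 2² + 5² = 29
29 → 2² + 9² = 85
85 → 8² + 5² = 89

89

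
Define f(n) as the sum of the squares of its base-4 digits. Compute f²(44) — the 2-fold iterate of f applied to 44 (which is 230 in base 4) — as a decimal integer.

10

44 = (2,3,0)_4 → 2² + 3² + 0² = 4 + 9 + 0 = 13
13 = (3,1)_4 → 3² + 1² = 9 + 1 = 10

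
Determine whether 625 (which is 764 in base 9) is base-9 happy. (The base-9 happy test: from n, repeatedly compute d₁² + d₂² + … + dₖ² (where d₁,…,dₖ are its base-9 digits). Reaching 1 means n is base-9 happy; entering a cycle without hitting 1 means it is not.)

625 = (7,6,4)_9 → 7² + 6² + 4² = 101
101 = (1,2,2)_9 → 1² + 2² + 2² = 9
9 = (1,0)_9 → 1² + 0² = 1  — reached 1.

base-9 happy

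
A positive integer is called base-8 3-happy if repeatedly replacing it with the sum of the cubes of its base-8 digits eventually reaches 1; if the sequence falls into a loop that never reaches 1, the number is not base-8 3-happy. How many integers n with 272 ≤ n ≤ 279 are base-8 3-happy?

4

272: 272 → 72 → 2 → 8 → 1  (reaches 1)
273: 273 → 73 → 3 → 27 → 54 → 432 → 432  (repeats 432)
274: 274 → 80 → 9 → 2 → 8 → 1  (reaches 1)
275: 275 → 99 → 92 → 92  (repeats 92)
276: 276 → 136 → 9 → 2 → 8 → 1  (reaches 1)
277: 277 → 197 → 152 → 35 → 91 → 55 → 559 → 469 → 476 → 434 → 440 → 559  (repeats 559)
278: 278 → 288 → 128 → 8 → 1  (reaches 1)
279: 279 → 415 → 586 → 11 → 28 → 91 → 55 → 559 → 469 → 476 → 434 → 440 → 559  (repeats 559)
base-8 3-happy: 272, 274, 276, 278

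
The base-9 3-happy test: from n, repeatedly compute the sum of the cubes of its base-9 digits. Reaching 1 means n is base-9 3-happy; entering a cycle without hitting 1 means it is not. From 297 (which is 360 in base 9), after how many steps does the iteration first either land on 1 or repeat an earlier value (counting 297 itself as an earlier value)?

3

297 = (3,6,0)_9 → 243
243 = (3,0,0)_9 → 27
27 = (3,0)_9 → 27  — 27 repeats.
That took 3 steps.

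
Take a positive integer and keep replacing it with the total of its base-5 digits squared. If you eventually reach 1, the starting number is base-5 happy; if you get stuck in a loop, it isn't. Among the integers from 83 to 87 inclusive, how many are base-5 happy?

1

83: 83 → 19 → 25 → 1  (reaches 1)
84: 84 → 26 → 2 → 4 → 16 → 10 → 4  (repeats 4)
85: 85 → 13 → 13  (repeats 13)
86: 86 → 14 → 20 → 16 → 10 → 4 → 16  (repeats 16)
87: 87 → 17 → 13 → 13  (repeats 13)
base-5 happy: 83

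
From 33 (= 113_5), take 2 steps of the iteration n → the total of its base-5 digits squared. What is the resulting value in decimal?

5

33 = (1,1,3)_5 → 1² + 1² + 3² = 1 + 1 + 9 = 11
11 = (2,1)_5 → 2² + 1² = 4 + 1 = 5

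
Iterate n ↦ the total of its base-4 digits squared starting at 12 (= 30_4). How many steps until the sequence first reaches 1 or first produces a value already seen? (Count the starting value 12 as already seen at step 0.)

5

12 = (3,0)_4 → 3² + 0² = 9 + 0 = 9
9 = (2,1)_4 → 2² + 1² = 4 + 1 = 5
5 = (1,1)_4 → 1² + 1² = 1 + 1 = 2
2 = (2)_4 → 2² = 4
4 = (1,0)_4 → 1² + 0² = 1 + 0 = 1  — reached 1.
That took 5 steps.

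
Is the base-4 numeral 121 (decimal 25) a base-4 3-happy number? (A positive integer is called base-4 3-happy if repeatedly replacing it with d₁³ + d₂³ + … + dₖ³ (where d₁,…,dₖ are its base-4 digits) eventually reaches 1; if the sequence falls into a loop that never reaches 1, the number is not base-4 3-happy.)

base-4 3-happy

25 = (1,2,1)_4 → 1³ + 2³ + 1³ = 1 + 8 + 1 = 10
10 = (2,2)_4 → 2³ + 2³ = 8 + 8 = 16
16 = (1,0,0)_4 → 1³ + 0³ + 0³ = 1 + 0 + 0 = 1  — reached 1.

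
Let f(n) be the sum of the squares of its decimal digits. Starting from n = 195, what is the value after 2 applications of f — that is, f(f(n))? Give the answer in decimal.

195 → 1² + 9² + 5² = 107
107 → 1² + 0² + 7² = 50

50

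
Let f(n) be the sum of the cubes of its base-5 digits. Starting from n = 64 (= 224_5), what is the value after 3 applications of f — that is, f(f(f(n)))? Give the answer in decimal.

64 = (2,2,4)_5 → 2³ + 2³ + 4³ = 8 + 8 + 64 = 80
80 = (3,1,0)_5 → 3³ + 1³ + 0³ = 27 + 1 + 0 = 28
28 = (1,0,3)_5 → 1³ + 0³ + 3³ = 1 + 0 + 27 = 28

28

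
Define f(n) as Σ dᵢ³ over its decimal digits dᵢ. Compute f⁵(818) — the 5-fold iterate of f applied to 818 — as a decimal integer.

818 → 8³ + 1³ + 8³ = 1025
1025 → 1³ + 0³ + 2³ + 5³ = 134
134 → 1³ + 3³ + 4³ = 92
92 → 9³ + 2³ = 737
737 → 7³ + 3³ + 7³ = 713

713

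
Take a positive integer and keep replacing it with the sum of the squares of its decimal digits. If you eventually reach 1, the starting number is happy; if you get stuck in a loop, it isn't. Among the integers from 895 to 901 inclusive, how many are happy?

895: 895 → 170 → 50 → 25 → 29 → 85 → 89 → 145 → 42 → 20 → 4 → 16 → 37 → 58 → 89  — not happy
896: 896 → 181 → 66 → 72 → 53 → 34 → 25 → 29 → 85 → 89 → 145 → 42 → 20 → 4 → 16 → 37 → 58 → 89  — not happy
897: 897 → 194 → 98 → 145 → 42 → 20 → 4 → 16 → 37 → 58 → 89 → 145  — not happy
898: 898 → 209 → 85 → 89 → 145 → 42 → 20 → 4 → 16 → 37 → 58 → 89  — not happy
899: 899 → 226 → 44 → 32 → 13 → 10 → 1  — happy
900: 900 → 81 → 65 → 61 → 37 → 58 → 89 → 145 → 42 → 20 → 4 → 16 → 37  — not happy
901: 901 → 82 → 68 → 100 → 1  — happy
happy: 899, 901

2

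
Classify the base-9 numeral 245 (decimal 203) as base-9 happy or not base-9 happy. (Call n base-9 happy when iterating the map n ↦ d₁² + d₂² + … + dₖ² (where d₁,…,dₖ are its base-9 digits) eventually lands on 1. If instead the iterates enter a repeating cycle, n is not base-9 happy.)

not base-9 happy

203 = (2,4,5)_9 → 45
45 = (5,0)_9 → 25
25 = (2,7)_9 → 53
53 = (5,8)_9 → 89
89 = (1,0,8)_9 → 65
65 = (7,2)_9 → 53  — 53 already seen; the sequence cycles without reaching 1.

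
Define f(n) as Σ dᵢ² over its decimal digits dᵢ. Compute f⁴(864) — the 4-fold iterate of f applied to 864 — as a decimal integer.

58

864 → 8² + 6² + 4² = 64 + 36 + 16 = 116
116 → 1² + 1² + 6² = 1 + 1 + 36 = 38
38 → 3² + 8² = 9 + 64 = 73
73 → 7² + 3² = 49 + 9 = 58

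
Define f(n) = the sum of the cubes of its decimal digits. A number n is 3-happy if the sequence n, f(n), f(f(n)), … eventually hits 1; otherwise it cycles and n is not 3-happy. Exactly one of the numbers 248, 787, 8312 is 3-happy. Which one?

787

248: 248 → 584 → 701 → 344 → 155 → 251 → 134 → 92 → 737 → 713 → 371 → 371  — repeats 371 (not 3-happy)
787: 787 → 1198 → 1243 → 100 → 1  — reaches 1 (3-happy)
8312: 8312 → 548 → 701 → 344 → 155 → 251 → 134 → 92 → 737 → 713 → 371 → 371  — repeats 371 (not 3-happy)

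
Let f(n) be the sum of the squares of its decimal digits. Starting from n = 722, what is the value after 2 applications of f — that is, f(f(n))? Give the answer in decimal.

74

722 → 57
57 → 74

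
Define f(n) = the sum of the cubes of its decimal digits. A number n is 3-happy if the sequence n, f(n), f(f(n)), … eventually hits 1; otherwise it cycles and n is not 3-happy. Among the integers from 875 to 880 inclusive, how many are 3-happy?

875: 875 → 980 → 1241 → 74 → 407 → 407  (repeats 407)
876: 876 → 1071 → 345 → 216 → 225 → 141 → 66 → 432 → 99 → 1458 → 702 → 351 → 153 → 153  (repeats 153)
877: 877 → 1198 → 1243 → 100 → 1  (reaches 1)
878: 878 → 1367 → 587 → 980 → 1241 → 74 → 407 → 407  (repeats 407)
879: 879 → 1584 → 702 → 351 → 153 → 153  (repeats 153)
880: 880 → 1024 → 73 → 370 → 370  (repeats 370)
3-happy: 877

1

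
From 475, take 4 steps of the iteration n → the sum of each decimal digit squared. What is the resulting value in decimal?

475 → 90
90 → 81
81 → 65
65 → 61

61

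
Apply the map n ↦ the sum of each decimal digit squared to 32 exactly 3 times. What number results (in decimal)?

1

32 → 13
13 → 10
10 → 1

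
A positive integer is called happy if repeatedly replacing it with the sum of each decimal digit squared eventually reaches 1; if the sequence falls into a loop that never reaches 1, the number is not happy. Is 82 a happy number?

82 → 8² + 2² = 64 + 4 = 68
68 → 6² + 8² = 36 + 64 = 100
100 → 1² + 0² + 0² = 1 + 0 + 0 = 1  — reached 1.

happy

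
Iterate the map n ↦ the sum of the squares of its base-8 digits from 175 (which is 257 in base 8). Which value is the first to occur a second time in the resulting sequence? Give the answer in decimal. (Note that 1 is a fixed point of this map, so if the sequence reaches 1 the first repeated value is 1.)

175 = (2,5,7)_8 → 2² + 5² + 7² = 4 + 25 + 49 = 78
78 = (1,1,6)_8 → 1² + 1² + 6² = 1 + 1 + 36 = 38
38 = (4,6)_8 → 4² + 6² = 16 + 36 = 52
52 = (6,4)_8 → 6² + 4² = 36 + 16 = 52  — 52 already appeared earlier.

52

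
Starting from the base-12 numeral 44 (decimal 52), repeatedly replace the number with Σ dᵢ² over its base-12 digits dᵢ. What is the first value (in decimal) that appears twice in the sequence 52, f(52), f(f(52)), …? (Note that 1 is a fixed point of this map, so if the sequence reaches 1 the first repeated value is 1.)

52 = (4,4)_12 → 4² + 4² = 32
32 = (2,8)_12 → 2² + 8² = 68
68 = (5,8)_12 → 5² + 8² = 89
89 = (7,5)_12 → 7² + 5² = 74
74 = (6,2)_12 → 6² + 2² = 40
40 = (3,4)_12 → 3² + 4² = 25
25 = (2,1)_12 → 2² + 1² = 5
5 = (5)_12 → 5² = 25  — 25 already appeared earlier.

25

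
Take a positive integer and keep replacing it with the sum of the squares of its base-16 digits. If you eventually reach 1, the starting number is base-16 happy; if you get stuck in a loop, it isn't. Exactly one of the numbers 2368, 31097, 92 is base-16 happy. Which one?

31097

2368: 2368 → 97 → 37 → 29 → 170 → 200 → 208 → 169 → 181 → 146 → 85 → 50 → 13 → 169  — repeats 169 (not base-16 happy)
31097: 31097 → 260 → 17 → 2 → 4 → 16 → 1  — reaches 1 (base-16 happy)
92: 92 → 169 → 181 → 146 → 85 → 50 → 13 → 169  — repeats 169 (not base-16 happy)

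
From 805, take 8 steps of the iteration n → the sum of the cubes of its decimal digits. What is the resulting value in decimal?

370

805 → 8³ + 0³ + 5³ = 637
637 → 6³ + 3³ + 7³ = 586
586 → 5³ + 8³ + 6³ = 853
853 → 8³ + 5³ + 3³ = 664
664 → 6³ + 6³ + 4³ = 496
496 → 4³ + 9³ + 6³ = 1009
1009 → 1³ + 0³ + 0³ + 9³ = 730
730 → 7³ + 3³ + 0³ = 370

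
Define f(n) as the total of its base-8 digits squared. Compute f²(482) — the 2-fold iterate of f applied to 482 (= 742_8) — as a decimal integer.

482 = (7,4,2)_8 → 69
69 = (1,0,5)_8 → 26

26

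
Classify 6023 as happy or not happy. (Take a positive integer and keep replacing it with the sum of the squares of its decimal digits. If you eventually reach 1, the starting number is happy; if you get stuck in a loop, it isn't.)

6023 → 49
49 → 97
97 → 130
130 → 10
10 → 1  — reached 1.

happy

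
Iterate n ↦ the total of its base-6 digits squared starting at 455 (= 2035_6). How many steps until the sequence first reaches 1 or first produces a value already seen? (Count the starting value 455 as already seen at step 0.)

455 = (2,0,3,5)_6 → 2² + 0² + 3² + 5² = 4 + 0 + 9 + 25 = 38
38 = (1,0,2)_6 → 1² + 0² + 2² = 1 + 0 + 4 = 5
5 = (5)_6 → 5² = 25
25 = (4,1)_6 → 4² + 1² = 16 + 1 = 17
17 = (2,5)_6 → 2² + 5² = 4 + 25 = 29
29 = (4,5)_6 → 4² + 5² = 16 + 25 = 41
41 = (1,0,5)_6 → 1² + 0² + 5² = 1 + 0 + 25 = 26
26 = (4,2)_6 → 4² + 2² = 16 + 4 = 20
20 = (3,2)_6 → 3² + 2² = 9 + 4 = 13
13 = (2,1)_6 → 2² + 1² = 4 + 1 = 5  — 5 repeats.
That took 10 steps.

10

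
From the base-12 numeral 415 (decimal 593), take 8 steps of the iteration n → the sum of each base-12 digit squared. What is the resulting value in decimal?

50

593 = (4,1,5)_12 → 4² + 1² + 5² = 42
42 = (3,6)_12 → 3² + 6² = 45
45 = (3,9)_12 → 3² + 9² = 90
90 = (7,6)_12 → 7² + 6² = 85
85 = (7,1)_12 → 7² + 1² = 50
50 = (4,2)_12 → 4² + 2² = 20
20 = (1,8)_12 → 1² + 8² = 65
65 = (5,5)_12 → 5² + 5² = 50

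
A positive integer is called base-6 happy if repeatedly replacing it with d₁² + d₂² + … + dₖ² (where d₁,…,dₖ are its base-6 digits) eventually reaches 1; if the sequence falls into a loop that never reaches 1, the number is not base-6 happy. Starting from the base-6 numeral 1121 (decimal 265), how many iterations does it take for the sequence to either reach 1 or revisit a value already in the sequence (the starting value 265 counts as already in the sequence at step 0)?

265 = (1,1,2,1)_6 → 1² + 1² + 2² + 1² = 7
7 = (1,1)_6 → 1² + 1² = 2
2 = (2)_6 → 2² = 4
4 = (4)_6 → 4² = 16
16 = (2,4)_6 → 2² + 4² = 20
20 = (3,2)_6 → 3² + 2² = 13
13 = (2,1)_6 → 2² + 1² = 5
5 = (5)_6 → 5² = 25
25 = (4,1)_6 → 4² + 1² = 17
17 = (2,5)_6 → 2² + 5² = 29
29 = (4,5)_6 → 4² + 5² = 41
41 = (1,0,5)_6 → 1² + 0² + 5² = 26
26 = (4,2)_6 → 4² + 2² = 20  — 20 repeats.
That took 13 steps.

13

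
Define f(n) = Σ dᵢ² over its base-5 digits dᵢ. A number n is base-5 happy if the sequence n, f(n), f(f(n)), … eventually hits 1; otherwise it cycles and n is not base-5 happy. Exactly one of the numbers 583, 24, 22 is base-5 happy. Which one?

583

583: 583 → 35 → 5 → 1  — reaches 1 (base-5 happy)
24: 24 → 32 → 6 → 2 → 4 → 16 → 10 → 4  — repeats 4 (not base-5 happy)
22: 22 → 20 → 16 → 10 → 4 → 16  — repeats 16 (not base-5 happy)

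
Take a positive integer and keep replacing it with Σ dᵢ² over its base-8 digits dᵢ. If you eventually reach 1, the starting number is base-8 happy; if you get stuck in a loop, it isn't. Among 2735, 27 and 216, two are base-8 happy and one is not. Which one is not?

2735: 2735 → 103 → 66 → 5 → 25 → 10 → 5  — repeats 5 (not base-8 happy)
27: 27 → 18 → 8 → 1  — reaches 1 (base-8 happy)
216: 216 → 18 → 8 → 1  — reaches 1 (base-8 happy)

2735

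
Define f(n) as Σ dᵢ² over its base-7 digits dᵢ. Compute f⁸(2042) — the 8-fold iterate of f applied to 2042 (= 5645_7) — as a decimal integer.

2042 = (5,6,4,5)_7 → 5² + 6² + 4² + 5² = 102
102 = (2,0,4)_7 → 2² + 0² + 4² = 20
20 = (2,6)_7 → 2² + 6² = 40
40 = (5,5)_7 → 5² + 5² = 50
50 = (1,0,1)_7 → 1² + 0² + 1² = 2
2 = (2)_7 → 2² = 4
4 = (4)_7 → 4² = 16
16 = (2,2)_7 → 2² + 2² = 8

8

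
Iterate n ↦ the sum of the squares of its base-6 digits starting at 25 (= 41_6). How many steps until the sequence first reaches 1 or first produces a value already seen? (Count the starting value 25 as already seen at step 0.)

25 = (4,1)_6 → 4² + 1² = 16 + 1 = 17
17 = (2,5)_6 → 2² + 5² = 4 + 25 = 29
29 = (4,5)_6 → 4² + 5² = 16 + 25 = 41
41 = (1,0,5)_6 → 1² + 0² + 5² = 1 + 0 + 25 = 26
26 = (4,2)_6 → 4² + 2² = 16 + 4 = 20
20 = (3,2)_6 → 3² + 2² = 9 + 4 = 13
13 = (2,1)_6 → 2² + 1² = 4 + 1 = 5
5 = (5)_6 → 5² = 25  — 25 repeats.
That took 8 steps.

8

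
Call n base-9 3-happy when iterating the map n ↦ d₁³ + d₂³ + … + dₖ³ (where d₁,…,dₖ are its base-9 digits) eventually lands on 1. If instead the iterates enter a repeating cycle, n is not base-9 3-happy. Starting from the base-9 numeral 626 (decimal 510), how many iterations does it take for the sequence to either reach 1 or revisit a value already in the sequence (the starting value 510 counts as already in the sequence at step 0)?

14

510 = (6,2,6)_9 → 6³ + 2³ + 6³ = 216 + 8 + 216 = 440
440 = (5,3,8)_9 → 5³ + 3³ + 8³ = 125 + 27 + 512 = 664
664 = (8,1,7)_9 → 8³ + 1³ + 7³ = 512 + 1 + 343 = 856
856 = (1,1,5,1)_9 → 1³ + 1³ + 5³ + 1³ = 1 + 1 + 125 + 1 = 128
128 = (1,5,2)_9 → 1³ + 5³ + 2³ = 1 + 125 + 8 = 134
134 = (1,5,8)_9 → 1³ + 5³ + 8³ = 1 + 125 + 512 = 638
638 = (7,7,8)_9 → 7³ + 7³ + 8³ = 343 + 343 + 512 = 1198
1198 = (1,5,7,1)_9 → 1³ + 5³ + 7³ + 1³ = 1 + 125 + 343 + 1 = 470
470 = (5,7,2)_9 → 5³ + 7³ + 2³ = 125 + 343 + 8 = 476
476 = (5,7,8)_9 → 5³ + 7³ + 8³ = 125 + 343 + 512 = 980
980 = (1,3,0,8)_9 → 1³ + 3³ + 0³ + 8³ = 1 + 27 + 0 + 512 = 540
540 = (6,6,0)_9 → 6³ + 6³ + 0³ = 216 + 216 + 0 = 432
432 = (5,3,0)_9 → 5³ + 3³ + 0³ = 125 + 27 + 0 = 152
152 = (1,7,8)_9 → 1³ + 7³ + 8³ = 1 + 343 + 512 = 856  — 856 repeats.
That took 14 steps.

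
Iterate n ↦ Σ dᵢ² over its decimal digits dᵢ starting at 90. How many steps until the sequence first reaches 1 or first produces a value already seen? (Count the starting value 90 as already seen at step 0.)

12

90 → 9² + 0² = 81
81 → 8² + 1² = 65
65 → 6² + 5² = 61
61 → 6² + 1² = 37
37 → 3² + 7² = 58
58 → 5² + 8² = 89
89 → 8² + 9² = 145
145 → 1² + 4² + 5² = 42
42 → 4² + 2² = 20
20 → 2² + 0² = 4
4 → 4² = 16
16 → 1² + 6² = 37  — 37 repeats.
That took 12 steps.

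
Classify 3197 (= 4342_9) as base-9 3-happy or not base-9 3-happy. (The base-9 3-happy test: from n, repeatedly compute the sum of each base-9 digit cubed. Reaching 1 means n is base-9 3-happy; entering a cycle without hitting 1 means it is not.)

3197 = (4,3,4,2)_9 → 4³ + 3³ + 4³ + 2³ = 64 + 27 + 64 + 8 = 163
163 = (2,0,1)_9 → 2³ + 0³ + 1³ = 8 + 0 + 1 = 9
9 = (1,0)_9 → 1³ + 0³ = 1 + 0 = 1  — reached 1.

base-9 3-happy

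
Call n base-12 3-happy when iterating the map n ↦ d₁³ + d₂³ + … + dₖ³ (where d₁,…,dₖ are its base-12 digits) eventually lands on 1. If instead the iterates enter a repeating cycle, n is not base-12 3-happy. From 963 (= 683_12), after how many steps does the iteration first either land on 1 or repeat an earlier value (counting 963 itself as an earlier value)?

15

963 = (6,8,3)_12 → 6³ + 8³ + 3³ = 755
755 = (5,2,11)_12 → 5³ + 2³ + 11³ = 1464
1464 = (10,2,0)_12 → 10³ + 2³ + 0³ = 1008
1008 = (7,0,0)_12 → 7³ + 0³ + 0³ = 343
343 = (2,4,7)_12 → 2³ + 4³ + 7³ = 415
415 = (2,10,7)_12 → 2³ + 10³ + 7³ = 1351
1351 = (9,4,7)_12 → 9³ + 4³ + 7³ = 1136
1136 = (7,10,8)_12 → 7³ + 10³ + 8³ = 1855
1855 = (1,0,10,7)_12 → 1³ + 0³ + 10³ + 7³ = 1344
1344 = (9,4,0)_12 → 9³ + 4³ + 0³ = 793
793 = (5,6,1)_12 → 5³ + 6³ + 1³ = 342
342 = (2,4,6)_12 → 2³ + 4³ + 6³ = 288
288 = (2,0,0)_12 → 2³ + 0³ + 0³ = 8
8 = (8)_12 → 8³ = 512
512 = (3,6,8)_12 → 3³ + 6³ + 8³ = 755  — 755 repeats.
That took 15 steps.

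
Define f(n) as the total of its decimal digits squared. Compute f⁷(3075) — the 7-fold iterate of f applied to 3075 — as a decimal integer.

20

3075 → 3² + 0² + 7² + 5² = 83
83 → 8² + 3² = 73
73 → 7² + 3² = 58
58 → 5² + 8² = 89
89 → 8² + 9² = 145
145 → 1² + 4² + 5² = 42
42 → 4² + 2² = 20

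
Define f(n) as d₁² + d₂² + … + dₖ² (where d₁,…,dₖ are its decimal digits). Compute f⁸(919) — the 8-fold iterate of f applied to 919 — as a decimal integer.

919 → 9² + 1² + 9² = 163
163 → 1² + 6² + 3² = 46
46 → 4² + 6² = 52
52 → 5² + 2² = 29
29 → 2² + 9² = 85
85 → 8² + 5² = 89
89 → 8² + 9² = 145
145 → 1² + 4² + 5² = 42

42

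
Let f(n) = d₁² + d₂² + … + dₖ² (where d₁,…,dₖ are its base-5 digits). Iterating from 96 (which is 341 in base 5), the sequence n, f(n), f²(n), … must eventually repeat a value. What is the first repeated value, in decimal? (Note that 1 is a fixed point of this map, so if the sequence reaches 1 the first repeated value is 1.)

96 = (3,4,1)_5 → 3² + 4² + 1² = 26
26 = (1,0,1)_5 → 1² + 0² + 1² = 2
2 = (2)_5 → 2² = 4
4 = (4)_5 → 4² = 16
16 = (3,1)_5 → 3² + 1² = 10
10 = (2,0)_5 → 2² + 0² = 4  — 4 already appeared earlier.

4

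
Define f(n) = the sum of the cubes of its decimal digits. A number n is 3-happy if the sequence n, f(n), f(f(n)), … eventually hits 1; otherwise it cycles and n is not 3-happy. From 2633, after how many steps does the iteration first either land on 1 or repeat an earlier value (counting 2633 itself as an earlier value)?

12

2633 → 2³ + 6³ + 3³ + 3³ = 8 + 216 + 27 + 27 = 278
278 → 2³ + 7³ + 8³ = 8 + 343 + 512 = 863
863 → 8³ + 6³ + 3³ = 512 + 216 + 27 = 755
755 → 7³ + 5³ + 5³ = 343 + 125 + 125 = 593
593 → 5³ + 9³ + 3³ = 125 + 729 + 27 = 881
881 → 8³ + 8³ + 1³ = 512 + 512 + 1 = 1025
1025 → 1³ + 0³ + 2³ + 5³ = 1 + 0 + 8 + 125 = 134
134 → 1³ + 3³ + 4³ = 1 + 27 + 64 = 92
92 → 9³ + 2³ = 729 + 8 = 737
737 → 7³ + 3³ + 7³ = 343 + 27 + 343 = 713
713 → 7³ + 1³ + 3³ = 343 + 1 + 27 = 371
371 → 3³ + 7³ + 1³ = 27 + 343 + 1 = 371  — 371 repeats.
That took 12 steps.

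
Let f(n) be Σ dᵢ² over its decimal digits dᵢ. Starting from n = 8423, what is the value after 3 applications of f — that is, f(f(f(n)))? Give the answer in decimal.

8423 → 93
93 → 90
90 → 81

81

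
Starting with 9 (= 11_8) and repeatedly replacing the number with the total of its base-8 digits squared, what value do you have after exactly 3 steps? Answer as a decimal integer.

16

9 = (1,1)_8 → 1² + 1² = 2
2 = (2)_8 → 2² = 4
4 = (4)_8 → 4² = 16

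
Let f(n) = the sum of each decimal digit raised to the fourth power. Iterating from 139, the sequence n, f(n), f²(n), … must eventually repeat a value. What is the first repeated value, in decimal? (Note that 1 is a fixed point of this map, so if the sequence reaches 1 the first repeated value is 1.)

139 → 1⁴ + 3⁴ + 9⁴ = 1 + 81 + 6561 = 6643
6643 → 6⁴ + 6⁴ + 4⁴ + 3⁴ = 1296 + 1296 + 256 + 81 = 2929
2929 → 2⁴ + 9⁴ + 2⁴ + 9⁴ = 16 + 6561 + 16 + 6561 = 13154
13154 → 1⁴ + 3⁴ + 1⁴ + 5⁴ + 4⁴ = 1 + 81 + 1 + 625 + 256 = 964
964 → 9⁴ + 6⁴ + 4⁴ = 6561 + 1296 + 256 = 8113
8113 → 8⁴ + 1⁴ + 1⁴ + 3⁴ = 4096 + 1 + 1 + 81 = 4179
4179 → 4⁴ + 1⁴ + 7⁴ + 9⁴ = 256 + 1 + 2401 + 6561 = 9219
9219 → 9⁴ + 2⁴ + 1⁴ + 9⁴ = 6561 + 16 + 1 + 6561 = 13139
13139 → 1⁴ + 3⁴ + 1⁴ + 3⁴ + 9⁴ = 1 + 81 + 1 + 81 + 6561 = 6725
6725 → 6⁴ + 7⁴ + 2⁴ + 5⁴ = 1296 + 2401 + 16 + 625 = 4338
4338 → 4⁴ + 3⁴ + 3⁴ + 8⁴ = 256 + 81 + 81 + 4096 = 4514
4514 → 4⁴ + 5⁴ + 1⁴ + 4⁴ = 256 + 625 + 1 + 256 = 1138
1138 → 1⁴ + 1⁴ + 3⁴ + 8⁴ = 1 + 1 + 81 + 4096 = 4179  — 4179 already appeared earlier.

4179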